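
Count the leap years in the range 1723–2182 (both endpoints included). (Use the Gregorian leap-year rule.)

Multiples of 4 in [1723,2182]: 115.
Of those, multiples of 100: 4 (not leap unless ÷400).
Multiples of 400: 1.
Leap years = 115 − 4 + 1 = 112.

112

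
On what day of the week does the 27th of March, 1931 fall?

Friday

Doomsday rule: the anchor day for the 1900s is Wednesday. For year 31: 31÷12 = 2 r 7, and 7÷4 = 1, so 2+7+1 = 10.
Wednesday + 10 ≡ Saturday — that's 1931's doomsday.
In March the doomsday date is Mar 14.
Mar 27 is 13 days after Mar 14; 13 mod 7 = 6, so Saturday + 6 = Friday.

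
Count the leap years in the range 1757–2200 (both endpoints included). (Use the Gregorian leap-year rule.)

107

Multiples of 4 in [1757,2200]: 111.
Of those, multiples of 100: 5 (not leap unless ÷400).
Multiples of 400: 1.
Leap years = 111 − 5 + 1 = 107.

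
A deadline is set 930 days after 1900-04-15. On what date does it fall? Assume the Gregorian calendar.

November 1, 1902

+365 (one year) → Apr 15, 1901 (565 left).
+365 (one year) → Apr 15, 1902 (200 left).
Apr has 30 days: +16 → May 1, 1902 (184 left).
May has 31 days: +31 → Jun 1, 1902 (153 left).
Jun has 30 days: +30 → Jul 1, 1902 (123 left).
Jul has 31 days: +31 → Aug 1, 1902 (92 left).
Aug has 31 days: +31 → Sep 1, 1902 (61 left).
Sep has 30 days: +30 → Oct 1, 1902 (31 left).
Oct has 31 days: +31 → Nov 1, 1902 (0 left).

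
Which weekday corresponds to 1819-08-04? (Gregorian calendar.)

Wednesday

Doomsday rule: the anchor day for the 1800s is Friday. For year 19: 19÷12 = 1 r 7, and 7÷4 = 1, so 1+7+1 = 9.
Friday + 9 ≡ Sunday — that's 1819's doomsday.
In August the doomsday date is Aug 8.
Aug 4 is 4 days before Aug 8; 4 mod 7 = 4, so Sunday − 4 = Wednesday.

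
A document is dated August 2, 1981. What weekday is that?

January 1, 1981 is a Thursday.
Jan 1, 1981 → Feb 1, 1981: 31 days (January has 31).
Feb 1, 1981 → Mar 1, 1981: 28 days (February has 28).
Mar 1, 1981 → Apr 1, 1981: 31 days (March has 31).
Apr 1, 1981 → May 1, 1981: 30 days (April has 30).
May 1, 1981 → Jun 1, 1981: 31 days (May has 31).
Jun 1, 1981 → Jul 1, 1981: 30 days (June has 30).
Jul 1, 1981 → Aug 1, 1981: 31 days (July has 31).
Aug 1, 1981 → Aug 2, 1981: 1 days.
Total: 213 days.
213 mod 7 = 3, so Thursday + 3 = Sunday.

Sunday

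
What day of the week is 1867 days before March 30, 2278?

Mar 30, 2278 is a Saturday.
1867 mod 7 = 5, so 1867 days before a Saturday is Saturday − 5 = Monday.

Monday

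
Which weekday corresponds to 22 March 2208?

Doomsday rule: the anchor day for the 2200s is Friday. For year 08: 8÷12 = 0 r 8, and 8÷4 = 2, so 0+8+2 = 10.
Friday + 10 ≡ Monday — that's 2208's doomsday.
In March the doomsday date is Mar 14.
Mar 22 is 8 days after Mar 14; 8 mod 7 = 1, so Monday + 1 = Tuesday.

Tuesday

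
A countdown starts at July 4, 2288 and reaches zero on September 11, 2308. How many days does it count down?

Jul 4, 2288 → Jul 4, 2289: 365 days.
Jul 4, 2289 → Jul 4, 2290: 365 days.
Jul 4, 2290 → Jul 4, 2291: 365 days.
Jul 4, 2291 → Jul 4, 2292: 366 days (Feb 29, 2292 is in that span).
Jul 4, 2292 → Jul 4, 2293: 365 days.
Jul 4, 2293 → Jul 4, 2294: 365 days.
Jul 4, 2294 → Jul 4, 2295: 365 days.
Jul 4, 2295 → Jul 4, 2296: 366 days (Feb 29, 2296 is in that span).
Jul 4, 2296 → Jul 4, 2297: 365 days.
Jul 4, 2297 → Jul 4, 2298: 365 days.
Jul 4, 2298 → Jul 4, 2299: 365 days.
Jul 4, 2299 → Jul 4, 2300: 365 days.
Jul 4, 2300 → Jul 4, 2301: 365 days.
Jul 4, 2301 → Jul 4, 2302: 365 days.
Jul 4, 2302 → Jul 4, 2303: 365 days.
Jul 4, 2303 → Jul 4, 2304: 366 days (Feb 29, 2304 is in that span).
Jul 4, 2304 → Jul 4, 2305: 365 days.
Jul 4, 2305 → Jul 4, 2306: 365 days.
Jul 4, 2306 → Jul 4, 2307: 365 days.
Jul 4, 2307 → Jul 4, 2308: 366 days (Feb 29, 2308 is in that span).
Jul 4, 2308 → Aug 4, 2308: 31 days (July has 31).
Aug 4, 2308 → Sep 4, 2308: 31 days (August has 31).
Sep 4, 2308 → Sep 11, 2308: 7 days.
Total: 7373 days.

7373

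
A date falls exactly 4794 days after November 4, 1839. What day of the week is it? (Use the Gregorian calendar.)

Nov 4, 1839 is a Monday.
4794 mod 7 = 6, so 4794 days after a Monday is Monday + 6 = Sunday.

Sunday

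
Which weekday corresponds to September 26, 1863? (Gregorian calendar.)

Saturday

Doomsday rule: the anchor day for the 1800s is Friday. For year 63: 63÷12 = 5 r 3, and 3÷4 = 0, so 5+3+0 = 8.
Friday + 8 ≡ Saturday — that's 1863's doomsday.
In September the doomsday date is Sep 5.
Sep 26 is 21 days after Sep 5; 21 mod 7 = 0, so Saturday + 0 = Saturday.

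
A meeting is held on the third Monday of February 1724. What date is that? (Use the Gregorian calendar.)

February 1, 1724 is a Tuesday.
The first Monday is therefore February 7 (6 days later).
The third Monday is 7 + 2×7 = February 21.

February 21, 1724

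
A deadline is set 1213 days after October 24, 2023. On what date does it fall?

February 18, 2027

+366 (one year; includes Feb 29, 2024) → Oct 24, 2024 (847 left).
+365 (one year) → Oct 24, 2025 (482 left).
+365 (one year) → Oct 24, 2026 (117 left).
Oct has 31 days: +8 → Nov 1, 2026 (109 left).
Nov has 30 days: +30 → Dec 1, 2026 (79 left).
Dec has 31 days: +31 → Jan 1, 2027 (48 left).
Jan has 31 days: +31 → Feb 1, 2027 (17 left).
+17 → Feb 18, 2027.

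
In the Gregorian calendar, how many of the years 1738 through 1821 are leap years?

20

Multiples of 4 in [1738,1821]: 21.
Of those, multiples of 100: 1 (not leap unless ÷400).
Multiples of 400: 0.
Leap years = 21 − 1 + 0 = 20.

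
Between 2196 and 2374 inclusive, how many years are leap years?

Multiples of 4 in [2196,2374]: 45.
Of those, multiples of 100: 2 (not leap unless ÷400).
Multiples of 400: 0.
Leap years = 45 − 2 + 0 = 43.

43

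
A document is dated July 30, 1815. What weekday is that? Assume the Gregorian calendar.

Sunday

Doomsday rule: the anchor day for the 1800s is Friday. For year 15: 15÷12 = 1 r 3, and 3÷4 = 0, so 1+3+0 = 4.
Friday + 4 ≡ Tuesday — that's 1815's doomsday.
In July the doomsday date is Jul 11.
Jul 30 is 19 days after Jul 11; 19 mod 7 = 5, so Tuesday + 5 = Sunday.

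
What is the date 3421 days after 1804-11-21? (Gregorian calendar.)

+365 (one year) → Nov 21, 1805 (3056 left).
+365 (one year) → Nov 21, 1806 (2691 left).
+365 (one year) → Nov 21, 1807 (2326 left).
+366 (one year; includes Feb 29, 1808) → Nov 21, 1808 (1960 left).
+365 (one year) → Nov 21, 1809 (1595 left).
+365 (one year) → Nov 21, 1810 (1230 left).
+365 (one year) → Nov 21, 1811 (865 left).
+366 (one year; includes Feb 29, 1812) → Nov 21, 1812 (499 left).
+365 (one year) → Nov 21, 1813 (134 left).
Nov has 30 days: +10 → Dec 1, 1813 (124 left).
Dec has 31 days: +31 → Jan 1, 1814 (93 left).
Jan has 31 days: +31 → Feb 1, 1814 (62 left).
Feb has 28 days: +28 → Mar 1, 1814 (34 left).
Mar has 31 days: +31 → Apr 1, 1814 (3 left).
+3 → Apr 4, 1814.

April 4, 1814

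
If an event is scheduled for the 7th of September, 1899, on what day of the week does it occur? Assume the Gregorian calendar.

Doomsday rule: the anchor day for the 1800s is Friday. For year 99: 99÷12 = 8 r 3, and 3÷4 = 0, so 8+3+0 = 11.
Friday + 11 ≡ Tuesday — that's 1899's doomsday.
In September the doomsday date is Sep 5.
Sep 7 is 2 days after Sep 5; 2 mod 7 = 2, so Tuesday + 2 = Thursday.

Thursday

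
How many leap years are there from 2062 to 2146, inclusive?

Multiples of 4 in [2062,2146]: 21.
Of those, multiples of 100: 1 (not leap unless ÷400).
Multiples of 400: 0.
Leap years = 21 − 1 + 0 = 20.

20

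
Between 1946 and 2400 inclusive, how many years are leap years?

111

Multiples of 4 in [1946,2400]: 114.
Of those, multiples of 100: 5 (not leap unless ÷400).
Multiples of 400: 2.
Leap years = 114 − 5 + 2 = 111.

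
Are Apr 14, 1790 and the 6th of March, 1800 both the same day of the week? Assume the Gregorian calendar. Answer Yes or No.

No

From Apr 14, 1790 to Mar 6, 1800 is 3613 days.
3613 mod 7 = 1, so they are different weekdays.
(Apr 14, 1790 is a Wednesday; Mar 6, 1800 is a Thursday.)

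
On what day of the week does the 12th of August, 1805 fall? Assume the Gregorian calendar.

January 1, 1805 is a Tuesday.
Jan 1, 1805 → Feb 1, 1805: 31 days (January has 31).
Feb 1, 1805 → Mar 1, 1805: 28 days (February has 28).
Mar 1, 1805 → Apr 1, 1805: 31 days (March has 31).
Apr 1, 1805 → May 1, 1805: 30 days (April has 30).
May 1, 1805 → Jun 1, 1805: 31 days (May has 31).
Jun 1, 1805 → Jul 1, 1805: 30 days (June has 30).
Jul 1, 1805 → Aug 1, 1805: 31 days (July has 31).
Aug 1, 1805 → Aug 12, 1805: 11 days.
Total: 223 days.
223 mod 7 = 6, so Tuesday + 6 = Monday.

Monday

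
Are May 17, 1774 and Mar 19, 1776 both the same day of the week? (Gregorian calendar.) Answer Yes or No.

Yes

From May 17, 1774 to Mar 19, 1776 is 672 days.
672 mod 7 = 0, so they are the same weekday.
(May 17, 1774 is a Tuesday; Mar 19, 1776 is a Tuesday.)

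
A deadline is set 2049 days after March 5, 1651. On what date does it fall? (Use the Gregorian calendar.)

October 13, 1656

+366 (one year; includes Feb 29, 1652) → Mar 5, 1652 (1683 left).
+365 (one year) → Mar 5, 1653 (1318 left).
+365 (one year) → Mar 5, 1654 (953 left).
+365 (one year) → Mar 5, 1655 (588 left).
+366 (one year; includes Feb 29, 1656) → Mar 5, 1656 (222 left).
Mar has 31 days: +27 → Apr 1, 1656 (195 left).
Apr has 30 days: +30 → May 1, 1656 (165 left).
May has 31 days: +31 → Jun 1, 1656 (134 left).
Jun has 30 days: +30 → Jul 1, 1656 (104 left).
Jul has 31 days: +31 → Aug 1, 1656 (73 left).
Aug has 31 days: +31 → Sep 1, 1656 (42 left).
Sep has 30 days: +30 → Oct 1, 1656 (12 left).
+12 → Oct 13, 1656.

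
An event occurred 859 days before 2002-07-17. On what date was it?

−365 (one year) → Jul 17, 2001 (494 left).
−365 (one year) → Jul 17, 2000 (129 left).
−17 → Jun 30, 2000 (end of Jun, 30 days; 112 left).
−30 → May 31, 2000 (end of May, 31 days; 82 left).
−31 → Apr 30, 2000 (end of Apr, 30 days; 51 left).
−30 → Mar 31, 2000 (end of Mar, 31 days; 21 left).
−21 → Mar 10, 2000.

March 10, 2000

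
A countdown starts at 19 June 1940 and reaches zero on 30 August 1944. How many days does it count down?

1533

Jun 19, 1940 → Jun 19, 1941: 365 days.
Jun 19, 1941 → Jun 19, 1942: 365 days.
Jun 19, 1942 → Jun 19, 1943: 365 days.
Jun 19, 1943 → Jun 19, 1944: 366 days (Feb 29, 1944 is in that span).
Jun 19, 1944 → Jul 19, 1944: 30 days (June has 30).
Jul 19, 1944 → Aug 19, 1944: 31 days (July has 31).
Aug 19, 1944 → Aug 30, 1944: 11 days.
Total: 1533 days.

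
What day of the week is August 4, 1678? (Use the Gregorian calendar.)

Doomsday rule: the anchor day for the 1600s is Tuesday. For year 78: 78÷12 = 6 r 6, and 6÷4 = 1, so 6+6+1 = 13.
Tuesday + 13 ≡ Monday — that's 1678's doomsday.
In August the doomsday date is Aug 8.
Aug 4 is 4 days before Aug 8; 4 mod 7 = 4, so Monday − 4 = Thursday.

Thursday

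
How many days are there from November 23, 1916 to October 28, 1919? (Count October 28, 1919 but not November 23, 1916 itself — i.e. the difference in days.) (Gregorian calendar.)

Nov 23, 1916 → Nov 23, 1917: 365 days.
Nov 23, 1917 → Nov 23, 1918: 365 days.
Nov 23, 1918 → Dec 23, 1918: 30 days (November has 30).
Dec 23, 1918 → Jan 23, 1919: 31 days (December has 31).
Jan 23, 1919 → Feb 23, 1919: 31 days (January has 31).
Feb 23, 1919 → Mar 23, 1919: 28 days (February has 28).
Mar 23, 1919 → Apr 23, 1919: 31 days (March has 31).
Apr 23, 1919 → May 23, 1919: 30 days (April has 30).
May 23, 1919 → Jun 23, 1919: 31 days (May has 31).
Jun 23, 1919 → Jul 23, 1919: 30 days (June has 30).
Jul 23, 1919 → Aug 23, 1919: 31 days (July has 31).
Aug 23, 1919 → Sep 23, 1919: 31 days (August has 31).
Sep 23, 1919 → Oct 23, 1919: 30 days (September has 30).
Oct 23, 1919 → Oct 28, 1919: 5 days.
Total: 1069 days.

1069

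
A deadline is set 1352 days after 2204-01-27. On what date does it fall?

October 10, 2207

+366 (one year; includes Feb 29, 2204) → Jan 27, 2205 (986 left).
+365 (one year) → Jan 27, 2206 (621 left).
+365 (one year) → Jan 27, 2207 (256 left).
Jan has 31 days: +5 → Feb 1, 2207 (251 left).
Feb has 28 days: +28 → Mar 1, 2207 (223 left).
Mar has 31 days: +31 → Apr 1, 2207 (192 left).
Apr has 30 days: +30 → May 1, 2207 (162 left).
May has 31 days: +31 → Jun 1, 2207 (131 left).
Jun has 30 days: +30 → Jul 1, 2207 (101 left).
Jul has 31 days: +31 → Aug 1, 2207 (70 left).
Aug has 31 days: +31 → Sep 1, 2207 (39 left).
Sep has 30 days: +30 → Oct 1, 2207 (9 left).
+9 → Oct 10, 2207.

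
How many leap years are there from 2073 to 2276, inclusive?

49

Multiples of 4 in [2073,2276]: 51.
Of those, multiples of 100: 2 (not leap unless ÷400).
Multiples of 400: 0.
Leap years = 51 − 2 + 0 = 49.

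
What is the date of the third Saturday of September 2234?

September 20, 2234

September 1, 2234 is a Monday.
The first Saturday is therefore September 6 (5 days later).
The third Saturday is 6 + 2×7 = September 20.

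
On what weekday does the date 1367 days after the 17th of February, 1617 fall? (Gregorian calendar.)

Sunday

Feb 17, 1617 is a Friday.
1367 mod 7 = 2, so 1367 days after a Friday is Friday + 2 = Sunday.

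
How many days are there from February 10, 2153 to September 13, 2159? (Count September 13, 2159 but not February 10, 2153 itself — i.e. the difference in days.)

2406

Feb 10, 2153 → Feb 10, 2154: 365 days.
Feb 10, 2154 → Feb 10, 2155: 365 days.
Feb 10, 2155 → Feb 10, 2156: 365 days.
Feb 10, 2156 → Feb 10, 2157: 366 days (Feb 29, 2156 is in that span).
Feb 10, 2157 → Feb 10, 2158: 365 days.
Feb 10, 2158 → Feb 10, 2159: 365 days.
Feb 10, 2159 → Mar 10, 2159: 28 days (February has 28).
Mar 10, 2159 → Apr 10, 2159: 31 days (March has 31).
Apr 10, 2159 → May 10, 2159: 30 days (April has 30).
May 10, 2159 → Jun 10, 2159: 31 days (May has 31).
Jun 10, 2159 → Jul 10, 2159: 30 days (June has 30).
Jul 10, 2159 → Aug 10, 2159: 31 days (July has 31).
Aug 10, 2159 → Sep 10, 2159: 31 days (August has 31).
Sep 10, 2159 → Sep 13, 2159: 3 days.
Total: 2406 days.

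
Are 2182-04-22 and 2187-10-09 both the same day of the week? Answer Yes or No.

From Apr 22, 2182 to Oct 9, 2187 is 1996 days.
1996 mod 7 = 1, so they are different weekdays.
(Apr 22, 2182 is a Monday; Oct 9, 2187 is a Tuesday.)

No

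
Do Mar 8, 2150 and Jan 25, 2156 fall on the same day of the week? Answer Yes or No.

From Mar 8, 2150 to Jan 25, 2156 is 2149 days.
2149 mod 7 = 0, so they are the same weekday.
(Mar 8, 2150 is a Sunday; Jan 25, 2156 is a Sunday.)

Yes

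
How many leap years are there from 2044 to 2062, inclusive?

Multiples of 4 in [2044,2062]: 5.
Of those, multiples of 100: 0 (not leap unless ÷400).
Multiples of 400: 0.
Leap years = 5 − 0 + 0 = 5.

5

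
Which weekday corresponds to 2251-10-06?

Monday

Doomsday rule: the anchor day for the 2200s is Friday. For year 51: 51÷12 = 4 r 3, and 3÷4 = 0, so 4+3+0 = 7.
Friday + 7 ≡ Friday — that's 2251's doomsday.
In October the doomsday date is Oct 10.
Oct 6 is 4 days before Oct 10; 4 mod 7 = 4, so Friday − 4 = Monday.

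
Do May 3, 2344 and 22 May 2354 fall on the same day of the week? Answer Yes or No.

No

From May 3, 2344 to May 22, 2354 is 3671 days.
3671 mod 7 = 3, so they are different weekdays.
(May 3, 2344 is a Wednesday; May 22, 2354 is a Saturday.)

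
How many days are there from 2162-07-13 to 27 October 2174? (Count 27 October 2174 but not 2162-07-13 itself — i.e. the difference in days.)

4489

Jul 13, 2162 → Jul 13, 2163: 365 days.
Jul 13, 2163 → Jul 13, 2164: 366 days (Feb 29, 2164 is in that span).
Jul 13, 2164 → Jul 13, 2165: 365 days.
Jul 13, 2165 → Jul 13, 2166: 365 days.
Jul 13, 2166 → Jul 13, 2167: 365 days.
Jul 13, 2167 → Jul 13, 2168: 366 days (Feb 29, 2168 is in that span).
Jul 13, 2168 → Jul 13, 2169: 365 days.
Jul 13, 2169 → Jul 13, 2170: 365 days.
Jul 13, 2170 → Jul 13, 2171: 365 days.
Jul 13, 2171 → Jul 13, 2172: 366 days (Feb 29, 2172 is in that span).
Jul 13, 2172 → Jul 13, 2173: 365 days.
Jul 13, 2173 → Jul 13, 2174: 365 days.
Jul 13, 2174 → Aug 13, 2174: 31 days (July has 31).
Aug 13, 2174 → Sep 13, 2174: 31 days (August has 31).
Sep 13, 2174 → Oct 13, 2174: 30 days (September has 30).
Oct 13, 2174 → Oct 27, 2174: 14 days.
Total: 4489 days.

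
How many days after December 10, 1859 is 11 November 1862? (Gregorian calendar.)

Dec 10, 1859 → Dec 10, 1860: 366 days (Feb 29, 1860 is in that span).
Dec 10, 1860 → Dec 10, 1861: 365 days.
Dec 10, 1861 → Jan 10, 1862: 31 days (December has 31).
Jan 10, 1862 → Feb 10, 1862: 31 days (January has 31).
Feb 10, 1862 → Mar 10, 1862: 28 days (February has 28).
Mar 10, 1862 → Apr 10, 1862: 31 days (March has 31).
Apr 10, 1862 → May 10, 1862: 30 days (April has 30).
May 10, 1862 → Jun 10, 1862: 31 days (May has 31).
Jun 10, 1862 → Jul 10, 1862: 30 days (June has 30).
Jul 10, 1862 → Aug 10, 1862: 31 days (July has 31).
Aug 10, 1862 → Sep 10, 1862: 31 days (August has 31).
Sep 10, 1862 → Oct 10, 1862: 30 days (September has 30).
Oct 10, 1862 → Nov 10, 1862: 31 days (October has 31).
Nov 10, 1862 → Nov 11, 1862: 1 days.
Total: 1067 days.

1067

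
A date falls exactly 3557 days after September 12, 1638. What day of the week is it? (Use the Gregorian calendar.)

Monday

First find the weekday of Sep 12, 1638. Doomsday rule: the anchor day for the 1600s is Tuesday. For year 38: 38÷12 = 3 r 2, and 2÷4 = 0, so 3+2+0 = 5.
Tuesday + 5 ≡ Sunday — that's 1638's doomsday.
In September the doomsday date is Sep 5.
Sep 12 is 7 days after Sep 5; 7 mod 7 = 0, so Sunday + 0 = Sunday.
3557 mod 7 = 1, so 3557 days after a Sunday is Sunday + 1 = Monday.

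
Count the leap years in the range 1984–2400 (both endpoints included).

Multiples of 4 in [1984,2400]: 105.
Of those, multiples of 100: 5 (not leap unless ÷400).
Multiples of 400: 2.
Leap years = 105 − 5 + 2 = 102.

102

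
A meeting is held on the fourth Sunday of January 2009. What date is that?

January 1, 2009 is a Thursday.
The first Sunday is therefore January 4 (3 days later).
The fourth Sunday is 4 + 3×7 = January 25.

January 25, 2009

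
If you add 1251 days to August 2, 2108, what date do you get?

January 5, 2112

+365 (one year) → Aug 2, 2109 (886 left).
+365 (one year) → Aug 2, 2110 (521 left).
+365 (one year) → Aug 2, 2111 (156 left).
Aug has 31 days: +30 → Sep 1, 2111 (126 left).
Sep has 30 days: +30 → Oct 1, 2111 (96 left).
Oct has 31 days: +31 → Nov 1, 2111 (65 left).
Nov has 30 days: +30 → Dec 1, 2111 (35 left).
Dec has 31 days: +31 → Jan 1, 2112 (4 left).
+4 → Jan 5, 2112.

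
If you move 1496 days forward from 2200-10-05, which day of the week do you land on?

First find the weekday of Oct 5, 2200. Doomsday rule: the anchor day for the 2200s is Friday. For year 00: 0÷12 = 0 r 0, and 0÷4 = 0, so 0+0+0 = 0.
Friday + 0 ≡ Friday — that's 2200's doomsday.
In October the doomsday date is Oct 10.
Oct 5 is 5 days before Oct 10; 5 mod 7 = 5, so Friday − 5 = Sunday.
1496 mod 7 = 5, so 1496 days after a Sunday is Sunday + 5 = Friday.

Friday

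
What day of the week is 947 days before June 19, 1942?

First find the weekday of Jun 19, 1942. Doomsday rule: the anchor day for the 1900s is Wednesday. For year 42: 42÷12 = 3 r 6, and 6÷4 = 1, so 3+6+1 = 10.
Wednesday + 10 ≡ Saturday — that's 1942's doomsday.
In June the doomsday date is Jun 6.
Jun 19 is 13 days after Jun 6; 13 mod 7 = 6, so Saturday + 6 = Friday.
947 mod 7 = 2, so 947 days before a Friday is Friday − 2 = Wednesday.

Wednesday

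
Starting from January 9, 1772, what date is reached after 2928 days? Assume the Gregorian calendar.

+366 (one year; includes Feb 29, 1772) → Jan 9, 1773 (2562 left).
+365 (one year) → Jan 9, 1774 (2197 left).
+365 (one year) → Jan 9, 1775 (1832 left).
+365 (one year) → Jan 9, 1776 (1467 left).
+366 (one year; includes Feb 29, 1776) → Jan 9, 1777 (1101 left).
+365 (one year) → Jan 9, 1778 (736 left).
+365 (one year) → Jan 9, 1779 (371 left).
Jan has 31 days: +23 → Feb 1, 1779 (348 left).
Feb has 28 days: +28 → Mar 1, 1779 (320 left).
Mar has 31 days: +31 → Apr 1, 1779 (289 left).
Apr has 30 days: +30 → May 1, 1779 (259 left).
May has 31 days: +31 → Jun 1, 1779 (228 left).
Jun has 30 days: +30 → Jul 1, 1779 (198 left).
Jul has 31 days: +31 → Aug 1, 1779 (167 left).
Aug has 31 days: +31 → Sep 1, 1779 (136 left).
Sep has 30 days: +30 → Oct 1, 1779 (106 left).
Oct has 31 days: +31 → Nov 1, 1779 (75 left).
Nov has 30 days: +30 → Dec 1, 1779 (45 left).
Dec has 31 days: +31 → Jan 1, 1780 (14 left).
+14 → Jan 15, 1780.

January 15, 1780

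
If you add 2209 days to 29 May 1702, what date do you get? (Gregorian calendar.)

+365 (one year) → May 29, 1703 (1844 left).
+366 (one year; includes Feb 29, 1704) → May 29, 1704 (1478 left).
+365 (one year) → May 29, 1705 (1113 left).
+365 (one year) → May 29, 1706 (748 left).
+365 (one year) → May 29, 1707 (383 left).
May has 31 days: +3 → Jun 1, 1707 (380 left).
Jun has 30 days: +30 → Jul 1, 1707 (350 left).
Jul has 31 days: +31 → Aug 1, 1707 (319 left).
Aug has 31 days: +31 → Sep 1, 1707 (288 left).
Sep has 30 days: +30 → Oct 1, 1707 (258 left).
Oct has 31 days: +31 → Nov 1, 1707 (227 left).
Nov has 30 days: +30 → Dec 1, 1707 (197 left).
Dec has 31 days: +31 → Jan 1, 1708 (166 left).
Jan has 31 days: +31 → Feb 1, 1708 (135 left).
Feb has 29 days: +29 → Mar 1, 1708 (106 left).
Mar has 31 days: +31 → Apr 1, 1708 (75 left).
Apr has 30 days: +30 → May 1, 1708 (45 left).
May has 31 days: +31 → Jun 1, 1708 (14 left).
+14 → Jun 15, 1708.

June 15, 1708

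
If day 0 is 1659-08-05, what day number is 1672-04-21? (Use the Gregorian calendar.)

4643

Aug 5, 1659 → Aug 5, 1660: 366 days (Feb 29, 1660 is in that span).
Aug 5, 1660 → Aug 5, 1661: 365 days.
Aug 5, 1661 → Aug 5, 1662: 365 days.
Aug 5, 1662 → Aug 5, 1663: 365 days.
Aug 5, 1663 → Aug 5, 1664: 366 days (Feb 29, 1664 is in that span).
Aug 5, 1664 → Aug 5, 1665: 365 days.
Aug 5, 1665 → Aug 5, 1666: 365 days.
Aug 5, 1666 → Aug 5, 1667: 365 days.
Aug 5, 1667 → Aug 5, 1668: 366 days (Feb 29, 1668 is in that span).
Aug 5, 1668 → Aug 5, 1669: 365 days.
Aug 5, 1669 → Aug 5, 1670: 365 days.
Aug 5, 1670 → Aug 5, 1671: 365 days.
Aug 5, 1671 → Sep 5, 1671: 31 days (August has 31).
Sep 5, 1671 → Oct 5, 1671: 30 days (September has 30).
Oct 5, 1671 → Nov 5, 1671: 31 days (October has 31).
Nov 5, 1671 → Dec 5, 1671: 30 days (November has 30).
Dec 5, 1671 → Jan 5, 1672: 31 days (December has 31).
Jan 5, 1672 → Feb 5, 1672: 31 days (January has 31).
Feb 5, 1672 → Mar 5, 1672: 29 days (February has 29).
Mar 5, 1672 → Apr 5, 1672: 31 days (March has 31).
Apr 5, 1672 → Apr 21, 1672: 16 days.
Total: 4643 days.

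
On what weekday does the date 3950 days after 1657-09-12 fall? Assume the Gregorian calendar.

Friday

First find the weekday of Sep 12, 1657. Doomsday rule: the anchor day for the 1600s is Tuesday. For year 57: 57÷12 = 4 r 9, and 9÷4 = 2, so 4+9+2 = 15.
Tuesday + 15 ≡ Wednesday — that's 1657's doomsday.
In September the doomsday date is Sep 5.
Sep 12 is 7 days after Sep 5; 7 mod 7 = 0, so Wednesday + 0 = Wednesday.
3950 mod 7 = 2, so 3950 days after a Wednesday is Wednesday + 2 = Friday.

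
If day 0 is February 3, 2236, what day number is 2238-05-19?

836

Feb 3, 2236 → Feb 3, 2237: 366 days (Feb 29, 2236 is in that span).
Feb 3, 2237 → Feb 3, 2238: 365 days.
Feb 3, 2238 → Mar 3, 2238: 28 days (February has 28).
Mar 3, 2238 → Apr 3, 2238: 31 days (March has 31).
Apr 3, 2238 → May 3, 2238: 30 days (April has 30).
May 3, 2238 → May 19, 2238: 16 days.
Total: 836 days.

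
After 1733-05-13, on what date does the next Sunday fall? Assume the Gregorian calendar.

May 13, 1733 is a Wednesday.
From Wednesday to the next Sunday is 4 days.
May 13, 1733 + 4 = May 17, 1733.

May 17, 1733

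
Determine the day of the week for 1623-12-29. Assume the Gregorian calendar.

Doomsday rule: the anchor day for the 1600s is Tuesday. For year 23: 23÷12 = 1 r 11, and 11÷4 = 2, so 1+11+2 = 14.
Tuesday + 14 ≡ Tuesday — that's 1623's doomsday.
In December the doomsday date is Dec 12.
Dec 29 is 17 days after Dec 12; 17 mod 7 = 3, so Tuesday + 3 = Friday.

Friday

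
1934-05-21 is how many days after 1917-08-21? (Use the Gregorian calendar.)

6117

Aug 21, 1917 → Aug 21, 1918: 365 days.
Aug 21, 1918 → Aug 21, 1919: 365 days.
Aug 21, 1919 → Aug 21, 1920: 366 days (Feb 29, 1920 is in that span).
Aug 21, 1920 → Aug 21, 1921: 365 days.
Aug 21, 1921 → Aug 21, 1922: 365 days.
Aug 21, 1922 → Aug 21, 1923: 365 days.
Aug 21, 1923 → Aug 21, 1924: 366 days (Feb 29, 1924 is in that span).
Aug 21, 1924 → Aug 21, 1925: 365 days.
Aug 21, 1925 → Aug 21, 1926: 365 days.
Aug 21, 1926 → Aug 21, 1927: 365 days.
Aug 21, 1927 → Aug 21, 1928: 366 days (Feb 29, 1928 is in that span).
Aug 21, 1928 → Aug 21, 1929: 365 days.
Aug 21, 1929 → Aug 21, 1930: 365 days.
Aug 21, 1930 → Aug 21, 1931: 365 days.
Aug 21, 1931 → Aug 21, 1932: 366 days (Feb 29, 1932 is in that span).
Aug 21, 1932 → Aug 21, 1933: 365 days.
Aug 21, 1933 → Sep 21, 1933: 31 days (August has 31).
Sep 21, 1933 → Oct 21, 1933: 30 days (September has 30).
Oct 21, 1933 → Nov 21, 1933: 31 days (October has 31).
Nov 21, 1933 → Dec 21, 1933: 30 days (November has 30).
Dec 21, 1933 → Jan 21, 1934: 31 days (December has 31).
Jan 21, 1934 → Feb 21, 1934: 31 days (January has 31).
Feb 21, 1934 → Mar 21, 1934: 28 days (February has 28).
Mar 21, 1934 → Apr 21, 1934: 31 days (March has 31).
Apr 21, 1934 → May 21, 1934: 30 days.
Total: 6117 days.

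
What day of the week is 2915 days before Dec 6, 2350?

First find the weekday of Dec 6, 2350. Doomsday rule: the anchor day for the 2300s is Wednesday. For year 50: 50÷12 = 4 r 2, and 2÷4 = 0, so 4+2+0 = 6.
Wednesday + 6 ≡ Tuesday — that's 2350's doomsday.
In December the doomsday date is Dec 12.
Dec 6 is 6 days before Dec 12; 6 mod 7 = 6, so Tuesday − 6 = Wednesday.
2915 mod 7 = 3, so 2915 days before a Wednesday is Wednesday − 3 = Sunday.

Sunday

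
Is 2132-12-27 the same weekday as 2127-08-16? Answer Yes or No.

Yes

From Aug 16, 2127 to Dec 27, 2132 is 1960 days.
1960 mod 7 = 0, so they are the same weekday.
(Aug 16, 2127 is a Saturday; Dec 27, 2132 is a Saturday.)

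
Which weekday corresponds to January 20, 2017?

Friday

Doomsday rule: the anchor day for the 2000s is Tuesday. For year 17: 17÷12 = 1 r 5, and 5÷4 = 1, so 1+5+1 = 7.
Tuesday + 7 ≡ Tuesday — that's 2017's doomsday.
In January the doomsday date is Jan 3 (2017 is not a leap year).
Jan 20 is 17 days after Jan 3; 17 mod 7 = 3, so Tuesday + 3 = Friday.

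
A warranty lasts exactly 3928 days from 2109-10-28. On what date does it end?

July 30, 2120

+365 (one year) → Oct 28, 2110 (3563 left).
+365 (one year) → Oct 28, 2111 (3198 left).
+366 (one year; includes Feb 29, 2112) → Oct 28, 2112 (2832 left).
+365 (one year) → Oct 28, 2113 (2467 left).
+365 (one year) → Oct 28, 2114 (2102 left).
+365 (one year) → Oct 28, 2115 (1737 left).
+366 (one year; includes Feb 29, 2116) → Oct 28, 2116 (1371 left).
+365 (one year) → Oct 28, 2117 (1006 left).
+365 (one year) → Oct 28, 2118 (641 left).
+365 (one year) → Oct 28, 2119 (276 left).
Oct has 31 days: +4 → Nov 1, 2119 (272 left).
Nov has 30 days: +30 → Dec 1, 2119 (242 left).
Dec has 31 days: +31 → Jan 1, 2120 (211 left).
Jan has 31 days: +31 → Feb 1, 2120 (180 left).
Feb has 29 days: +29 → Mar 1, 2120 (151 left).
Mar has 31 days: +31 → Apr 1, 2120 (120 left).
Apr has 30 days: +30 → May 1, 2120 (90 left).
May has 31 days: +31 → Jun 1, 2120 (59 left).
Jun has 30 days: +30 → Jul 1, 2120 (29 left).
+29 → Jul 30, 2120.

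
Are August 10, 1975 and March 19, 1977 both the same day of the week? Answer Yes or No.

From Aug 10, 1975 to Mar 19, 1977 is 587 days.
587 mod 7 = 6, so they are different weekdays.
(Aug 10, 1975 is a Sunday; Mar 19, 1977 is a Saturday.)

No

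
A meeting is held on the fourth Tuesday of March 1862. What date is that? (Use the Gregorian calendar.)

March 25, 1862

March 1, 1862 is a Saturday.
The first Tuesday is therefore March 4 (3 days later).
The fourth Tuesday is 4 + 3×7 = March 25.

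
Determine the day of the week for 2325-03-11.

Doomsday rule: the anchor day for the 2300s is Wednesday. For year 25: 25÷12 = 2 r 1, and 1÷4 = 0, so 2+1+0 = 3.
Wednesday + 3 ≡ Saturday — that's 2325's doomsday.
In March the doomsday date is Mar 14.
Mar 11 is 3 days before Mar 14; 3 mod 7 = 3, so Saturday − 3 = Wednesday.

Wednesday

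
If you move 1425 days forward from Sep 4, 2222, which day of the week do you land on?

Sunday

First find the weekday of Sep 4, 2222. Doomsday rule: the anchor day for the 2200s is Friday. For year 22: 22÷12 = 1 r 10, and 10÷4 = 2, so 1+10+2 = 13.
Friday + 13 ≡ Thursday — that's 2222's doomsday.
In September the doomsday date is Sep 5.
Sep 4 is 1 day before Sep 5; 1 mod 7 = 1, so Thursday − 1 = Wednesday.
1425 mod 7 = 4, so 1425 days after a Wednesday is Wednesday + 4 = Sunday.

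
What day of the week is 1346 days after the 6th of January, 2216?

Monday

Jan 6, 2216 is a Saturday.
1346 mod 7 = 2, so 1346 days after a Saturday is Saturday + 2 = Monday.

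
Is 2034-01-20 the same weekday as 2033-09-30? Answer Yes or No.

Yes

From Sep 30, 2033 to Jan 20, 2034 is 112 days.
112 mod 7 = 0, so they are the same weekday.
(Sep 30, 2033 is a Friday; Jan 20, 2034 is a Friday.)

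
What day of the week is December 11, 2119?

Monday

Doomsday rule: the anchor day for the 2100s is Sunday. For year 19: 19÷12 = 1 r 7, and 7÷4 = 1, so 1+7+1 = 9.
Sunday + 9 ≡ Tuesday — that's 2119's doomsday.
In December the doomsday date is Dec 12.
Dec 11 is 1 day before Dec 12; 1 mod 7 = 1, so Tuesday − 1 = Monday.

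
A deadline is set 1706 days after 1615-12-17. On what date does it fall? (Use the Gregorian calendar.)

August 18, 1620

+366 (one year; includes Feb 29, 1616) → Dec 17, 1616 (1340 left).
+365 (one year) → Dec 17, 1617 (975 left).
+365 (one year) → Dec 17, 1618 (610 left).
+365 (one year) → Dec 17, 1619 (245 left).
Dec has 31 days: +15 → Jan 1, 1620 (230 left).
Jan has 31 days: +31 → Feb 1, 1620 (199 left).
Feb has 29 days: +29 → Mar 1, 1620 (170 left).
Mar has 31 days: +31 → Apr 1, 1620 (139 left).
Apr has 30 days: +30 → May 1, 1620 (109 left).
May has 31 days: +31 → Jun 1, 1620 (78 left).
Jun has 30 days: +30 → Jul 1, 1620 (48 left).
Jul has 31 days: +31 → Aug 1, 1620 (17 left).
+17 → Aug 18, 1620.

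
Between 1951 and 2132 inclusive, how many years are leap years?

Multiples of 4 in [1951,2132]: 46.
Of those, multiples of 100: 2 (not leap unless ÷400).
Multiples of 400: 1.
Leap years = 46 − 2 + 1 = 45.

45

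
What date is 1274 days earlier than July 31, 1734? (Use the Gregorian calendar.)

February 3, 1731

−365 (one year) → Jul 31, 1733 (909 left).
−365 (one year) → Jul 31, 1732 (544 left).
−366 (one year; includes Feb 29, 1732) → Jul 31, 1731 (178 left).
−31 → Jun 30, 1731 (end of Jun, 30 days; 147 left).
−30 → May 31, 1731 (end of May, 31 days; 117 left).
−31 → Apr 30, 1731 (end of Apr, 30 days; 86 left).
−30 → Mar 31, 1731 (end of Mar, 31 days; 56 left).
−31 → Feb 28, 1731 (end of Feb, 28 days; 25 left).
−25 → Feb 3, 1731.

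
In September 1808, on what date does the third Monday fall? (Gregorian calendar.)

September 19, 1808

September 1, 1808 is a Thursday.
The first Monday is therefore September 5 (4 days later).
The third Monday is 5 + 2×7 = September 19.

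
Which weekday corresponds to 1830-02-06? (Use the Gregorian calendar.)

January 1, 1830 is a Friday.
Jan 1, 1830 → Feb 1, 1830: 31 days (January has 31).
Feb 1, 1830 → Feb 6, 1830: 5 days.
Total: 36 days.
36 mod 7 = 1, so Friday + 1 = Saturday.

Saturday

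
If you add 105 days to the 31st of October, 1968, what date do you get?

February 13, 1969

Oct has 31 days: +1 → Nov 1, 1968 (104 left).
Nov has 30 days: +30 → Dec 1, 1968 (74 left).
Dec has 31 days: +31 → Jan 1, 1969 (43 left).
Jan has 31 days: +31 → Feb 1, 1969 (12 left).
+12 → Feb 13, 1969.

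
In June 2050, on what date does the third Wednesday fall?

June 1, 2050 is a Wednesday.
The first Wednesday is therefore June 1 (same day).
The third Wednesday is 1 + 2×7 = June 15.

June 15, 2050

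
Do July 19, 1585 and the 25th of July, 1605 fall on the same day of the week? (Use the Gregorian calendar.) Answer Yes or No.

No

From Jul 19, 1585 to Jul 25, 1605 is 7311 days.
7311 mod 7 = 3, so they are different weekdays.
(Jul 19, 1585 is a Friday; Jul 25, 1605 is a Monday.)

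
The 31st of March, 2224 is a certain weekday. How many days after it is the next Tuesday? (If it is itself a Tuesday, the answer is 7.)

Mar 31, 2224 is a Wednesday.
From Wednesday to the next Tuesday is 6 days.

6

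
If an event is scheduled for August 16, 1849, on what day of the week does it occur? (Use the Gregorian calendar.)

Thursday

Doomsday rule: the anchor day for the 1800s is Friday. For year 49: 49÷12 = 4 r 1, and 1÷4 = 0, so 4+1+0 = 5.
Friday + 5 ≡ Wednesday — that's 1849's doomsday.
In August the doomsday date is Aug 8.
Aug 16 is 8 days after Aug 8; 8 mod 7 = 1, so Wednesday + 1 = Thursday.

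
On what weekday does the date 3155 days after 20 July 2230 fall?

Sunday

First find the weekday of Jul 20, 2230. Doomsday rule: the anchor day for the 2200s is Friday. For year 30: 30÷12 = 2 r 6, and 6÷4 = 1, so 2+6+1 = 9.
Friday + 9 ≡ Sunday — that's 2230's doomsday.
In July the doomsday date is Jul 11.
Jul 20 is 9 days after Jul 11; 9 mod 7 = 2, so Sunday + 2 = Tuesday.
3155 mod 7 = 5, so 3155 days after a Tuesday is Tuesday + 5 = Sunday.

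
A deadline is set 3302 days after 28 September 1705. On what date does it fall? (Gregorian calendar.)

+365 (one year) → Sep 28, 1706 (2937 left).
+365 (one year) → Sep 28, 1707 (2572 left).
+366 (one year; includes Feb 29, 1708) → Sep 28, 1708 (2206 left).
+365 (one year) → Sep 28, 1709 (1841 left).
+365 (one year) → Sep 28, 1710 (1476 left).
+365 (one year) → Sep 28, 1711 (1111 left).
+366 (one year; includes Feb 29, 1712) → Sep 28, 1712 (745 left).
+365 (one year) → Sep 28, 1713 (380 left).
Sep has 30 days: +3 → Oct 1, 1713 (377 left).
Oct has 31 days: +31 → Nov 1, 1713 (346 left).
Nov has 30 days: +30 → Dec 1, 1713 (316 left).
Dec has 31 days: +31 → Jan 1, 1714 (285 left).
Jan has 31 days: +31 → Feb 1, 1714 (254 left).
Feb has 28 days: +28 → Mar 1, 1714 (226 left).
Mar has 31 days: +31 → Apr 1, 1714 (195 left).
Apr has 30 days: +30 → May 1, 1714 (165 left).
May has 31 days: +31 → Jun 1, 1714 (134 left).
Jun has 30 days: +30 → Jul 1, 1714 (104 left).
Jul has 31 days: +31 → Aug 1, 1714 (73 left).
Aug has 31 days: +31 → Sep 1, 1714 (42 left).
Sep has 30 days: +30 → Oct 1, 1714 (12 left).
+12 → Oct 13, 1714.

October 13, 1714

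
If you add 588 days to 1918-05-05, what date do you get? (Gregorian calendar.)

+365 (one year) → May 5, 1919 (223 left).
May has 31 days: +27 → Jun 1, 1919 (196 left).
Jun has 30 days: +30 → Jul 1, 1919 (166 left).
Jul has 31 days: +31 → Aug 1, 1919 (135 left).
Aug has 31 days: +31 → Sep 1, 1919 (104 left).
Sep has 30 days: +30 → Oct 1, 1919 (74 left).
Oct has 31 days: +31 → Nov 1, 1919 (43 left).
Nov has 30 days: +30 → Dec 1, 1919 (13 left).
+13 → Dec 14, 1919.

December 14, 1919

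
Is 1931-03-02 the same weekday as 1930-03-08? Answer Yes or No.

From Mar 8, 1930 to Mar 2, 1931 is 359 days.
359 mod 7 = 2, so they are different weekdays.
(Mar 8, 1930 is a Saturday; Mar 2, 1931 is a Monday.)

No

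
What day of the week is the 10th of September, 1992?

Thursday

January 1, 1992 is a Wednesday.
Jan 1, 1992 → Feb 1, 1992: 31 days (January has 31).
Feb 1, 1992 → Mar 1, 1992: 29 days (February has 29).
Mar 1, 1992 → Apr 1, 1992: 31 days (March has 31).
Apr 1, 1992 → May 1, 1992: 30 days (April has 30).
May 1, 1992 → Jun 1, 1992: 31 days (May has 31).
Jun 1, 1992 → Jul 1, 1992: 30 days (June has 30).
Jul 1, 1992 → Aug 1, 1992: 31 days (July has 31).
Aug 1, 1992 → Sep 1, 1992: 31 days (August has 31).
Sep 1, 1992 → Sep 10, 1992: 9 days.
Total: 253 days.
253 mod 7 = 1, so Wednesday + 1 = Thursday.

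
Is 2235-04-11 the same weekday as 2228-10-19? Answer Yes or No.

From Oct 19, 2228 to Apr 11, 2235 is 2365 days.
2365 mod 7 = 6, so they are different weekdays.
(Oct 19, 2228 is a Sunday; Apr 11, 2235 is a Saturday.)

No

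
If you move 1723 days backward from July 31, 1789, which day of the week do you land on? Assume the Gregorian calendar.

Thursday

First find the weekday of Jul 31, 1789. Doomsday rule: the anchor day for the 1700s is Sunday. For year 89: 89÷12 = 7 r 5, and 5÷4 = 1, so 7+5+1 = 13.
Sunday + 13 ≡ Saturday — that's 1789's doomsday.
In July the doomsday date is Jul 11.
Jul 31 is 20 days after Jul 11; 20 mod 7 = 6, so Saturday + 6 = Friday.
1723 mod 7 = 1, so 1723 days before a Friday is Friday − 1 = Thursday.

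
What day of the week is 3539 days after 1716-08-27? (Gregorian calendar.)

First find the weekday of Aug 27, 1716. Doomsday rule: the anchor day for the 1700s is Sunday. For year 16: 16÷12 = 1 r 4, and 4÷4 = 1, so 1+4+1 = 6.
Sunday + 6 ≡ Saturday — that's 1716's doomsday.
In August the doomsday date is Aug 8.
Aug 27 is 19 days after Aug 8; 19 mod 7 = 5, so Saturday + 5 = Thursday.
3539 mod 7 = 4, so 3539 days after a Thursday is Thursday + 4 = Monday.

Monday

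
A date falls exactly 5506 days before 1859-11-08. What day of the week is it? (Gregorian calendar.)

Friday

First find the weekday of Nov 8, 1859. Doomsday rule: the anchor day for the 1800s is Friday. For year 59: 59÷12 = 4 r 11, and 11÷4 = 2, so 4+11+2 = 17.
Friday + 17 ≡ Monday — that's 1859's doomsday.
In November the doomsday date is Nov 7.
Nov 8 is 1 day after Nov 7; 1 mod 7 = 1, so Monday + 1 = Tuesday.
5506 mod 7 = 4, so 5506 days before a Tuesday is Tuesday − 4 = Friday.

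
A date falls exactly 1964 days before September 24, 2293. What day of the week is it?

First find the weekday of Sep 24, 2293. Doomsday rule: the anchor day for the 2200s is Friday. For year 93: 93÷12 = 7 r 9, and 9÷4 = 2, so 7+9+2 = 18.
Friday + 18 ≡ Tuesday — that's 2293's doomsday.
In September the doomsday date is Sep 5.
Sep 24 is 19 days after Sep 5; 19 mod 7 = 5, so Tuesday + 5 = Sunday.
1964 mod 7 = 4, so 1964 days before a Sunday is Sunday − 4 = Wednesday.

Wednesday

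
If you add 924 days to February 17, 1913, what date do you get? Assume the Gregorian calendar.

+365 (one year) → Feb 17, 1914 (559 left).
+365 (one year) → Feb 17, 1915 (194 left).
Feb has 28 days: +12 → Mar 1, 1915 (182 left).
Mar has 31 days: +31 → Apr 1, 1915 (151 left).
Apr has 30 days: +30 → May 1, 1915 (121 left).
May has 31 days: +31 → Jun 1, 1915 (90 left).
Jun has 30 days: +30 → Jul 1, 1915 (60 left).
Jul has 31 days: +31 → Aug 1, 1915 (29 left).
+29 → Aug 30, 1915.

August 30, 1915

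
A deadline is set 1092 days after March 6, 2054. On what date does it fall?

+365 (one year) → Mar 6, 2055 (727 left).
+366 (one year; includes Feb 29, 2056) → Mar 6, 2056 (361 left).
Mar has 31 days: +26 → Apr 1, 2056 (335 left).
Apr has 30 days: +30 → May 1, 2056 (305 left).
May has 31 days: +31 → Jun 1, 2056 (274 left).
Jun has 30 days: +30 → Jul 1, 2056 (244 left).
Jul has 31 days: +31 → Aug 1, 2056 (213 left).
Aug has 31 days: +31 → Sep 1, 2056 (182 left).
Sep has 30 days: +30 → Oct 1, 2056 (152 left).
Oct has 31 days: +31 → Nov 1, 2056 (121 left).
Nov has 30 days: +30 → Dec 1, 2056 (91 left).
Dec has 31 days: +31 → Jan 1, 2057 (60 left).
Jan has 31 days: +31 → Feb 1, 2057 (29 left).
Feb has 28 days: +28 → Mar 1, 2057 (1 left).
+1 → Mar 2, 2057.

March 2, 2057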